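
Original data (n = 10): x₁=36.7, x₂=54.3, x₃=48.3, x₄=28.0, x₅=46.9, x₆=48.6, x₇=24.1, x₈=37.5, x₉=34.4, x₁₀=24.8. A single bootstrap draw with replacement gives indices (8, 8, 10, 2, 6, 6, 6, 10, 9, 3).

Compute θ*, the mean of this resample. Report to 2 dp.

θ* = 40.74

Resample values: 37.5, 37.5, 24.8, 54.3, 48.6, 48.6, 48.6, 24.8, 34.4, 48.3.
Mean = (37.5 + 37.5 + 24.8 + 54.3 + 48.6 + 48.6 + 48.6 + 24.8 + 34.4 + 48.3) / 10 = 407.40 / 10 = 40.74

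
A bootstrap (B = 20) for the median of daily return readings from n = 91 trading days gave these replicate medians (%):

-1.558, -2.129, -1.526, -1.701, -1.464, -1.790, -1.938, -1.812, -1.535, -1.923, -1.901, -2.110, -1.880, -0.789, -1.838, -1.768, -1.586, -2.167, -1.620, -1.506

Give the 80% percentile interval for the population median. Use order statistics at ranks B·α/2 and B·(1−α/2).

Sorted replicates: -2.167, -2.129, -2.110, -1.938, -1.923, -1.901, -1.880, -1.838, -1.812, -1.790, -1.768, -1.701, -1.620, -1.586, -1.558, -1.535, -1.526, -1.506, -1.464, -0.789
α = 0.20; lower rank = 20 × 0.100 = 2; upper rank = 20 × 0.900 = 18.
The 2nd smallest replicate is -2.129; the 18th is -1.506.

(-2.129, -1.506)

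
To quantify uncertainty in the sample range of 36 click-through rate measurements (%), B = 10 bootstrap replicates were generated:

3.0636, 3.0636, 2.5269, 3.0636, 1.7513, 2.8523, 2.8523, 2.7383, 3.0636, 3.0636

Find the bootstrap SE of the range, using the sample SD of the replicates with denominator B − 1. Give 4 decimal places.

SE* = 0.4124

Bootstrap SE is the standard deviation of the 10 replicate ranges.
Mean of replicates: (3.0636 + 3.0636 + 2.5269 + 3.0636 + 1.7513 + 2.8523 + 2.8523 + 2.7383 + 3.0636 + 3.0636) / 10 = 28.03910 / 10 = 2.80391
Sum of squared deviations: (+0.25969)² + (+0.25969)² + (−0.27701)² + (+0.25969)² + (−1.05261)² + (+0.04839)² + (+0.04839)² + (−0.06561)² + (+0.25969)² + (+0.25969)² = 1.53090
Variance = 1.53090 / 9 = 0.17010
SE* = √0.17010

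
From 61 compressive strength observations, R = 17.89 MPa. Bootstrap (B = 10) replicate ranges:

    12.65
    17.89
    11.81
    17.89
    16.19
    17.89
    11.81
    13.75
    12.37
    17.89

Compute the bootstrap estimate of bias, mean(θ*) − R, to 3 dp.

mean(θ*) = (12.65 + 17.89 + 11.81 + 17.89 + 16.19 + 17.89 + 11.81 + 13.75 + 12.37 + 17.89) / 10 = 15.0140
bias = 15.0140 − 17.89

bias = −2.876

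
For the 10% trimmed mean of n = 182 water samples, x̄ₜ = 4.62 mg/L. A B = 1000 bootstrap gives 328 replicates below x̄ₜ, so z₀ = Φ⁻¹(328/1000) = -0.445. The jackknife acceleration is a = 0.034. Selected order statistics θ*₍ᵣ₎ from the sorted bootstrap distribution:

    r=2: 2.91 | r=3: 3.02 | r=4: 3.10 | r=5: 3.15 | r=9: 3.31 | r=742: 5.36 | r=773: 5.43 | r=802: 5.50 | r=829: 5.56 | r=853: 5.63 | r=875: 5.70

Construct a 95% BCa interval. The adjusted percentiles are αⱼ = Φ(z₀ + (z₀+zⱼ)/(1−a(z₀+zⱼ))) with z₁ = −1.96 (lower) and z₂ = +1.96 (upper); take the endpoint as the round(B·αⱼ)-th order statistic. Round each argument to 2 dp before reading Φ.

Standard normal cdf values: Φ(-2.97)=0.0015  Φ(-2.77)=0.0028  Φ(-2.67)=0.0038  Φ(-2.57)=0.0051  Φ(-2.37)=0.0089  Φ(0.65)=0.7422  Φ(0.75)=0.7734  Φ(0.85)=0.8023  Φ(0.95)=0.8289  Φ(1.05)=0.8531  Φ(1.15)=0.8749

(3.10, 5.70)

Lower: z₀ + z₁ = -0.445 + (-1.960) = -2.405; 1 − a(z₀+z₁) = 1 − (0.034)(-2.405) = 1.0818; argument = -0.445 + (-2.405)/1.0818 = -2.6682 → -2.67.
α₁ = Φ(-2.67) = 0.0038; rank = round(1000 × 0.0038) = 4; θ*₍4₎ = 3.10.
Upper: z₀ + z₂ = 1.515; 1 − a(z₀+z₂) = 0.9485; argument = 1.1523 → 1.15; α₂ = 0.8749; rank = 875; θ*₍875₎ = 5.70.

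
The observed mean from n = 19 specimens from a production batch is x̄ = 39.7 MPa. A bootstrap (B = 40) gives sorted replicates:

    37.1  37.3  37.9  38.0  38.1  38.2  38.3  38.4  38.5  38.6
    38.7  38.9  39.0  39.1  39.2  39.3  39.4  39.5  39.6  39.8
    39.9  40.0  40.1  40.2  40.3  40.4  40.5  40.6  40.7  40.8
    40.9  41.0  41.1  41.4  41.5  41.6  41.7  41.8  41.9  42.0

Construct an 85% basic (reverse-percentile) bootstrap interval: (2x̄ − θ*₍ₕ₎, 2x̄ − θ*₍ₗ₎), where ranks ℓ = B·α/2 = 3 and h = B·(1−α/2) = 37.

(37.7, 41.5)

Percentile endpoints at ranks 3 and 37: θ*₍3₎ = 37.9, θ*₍37₎ = 41.7.
Basic interval reflects these around x̄:
  lower = 2 × 39.7 − 41.7 = 37.7
  upper = 2 × 39.7 − 37.9 = 41.5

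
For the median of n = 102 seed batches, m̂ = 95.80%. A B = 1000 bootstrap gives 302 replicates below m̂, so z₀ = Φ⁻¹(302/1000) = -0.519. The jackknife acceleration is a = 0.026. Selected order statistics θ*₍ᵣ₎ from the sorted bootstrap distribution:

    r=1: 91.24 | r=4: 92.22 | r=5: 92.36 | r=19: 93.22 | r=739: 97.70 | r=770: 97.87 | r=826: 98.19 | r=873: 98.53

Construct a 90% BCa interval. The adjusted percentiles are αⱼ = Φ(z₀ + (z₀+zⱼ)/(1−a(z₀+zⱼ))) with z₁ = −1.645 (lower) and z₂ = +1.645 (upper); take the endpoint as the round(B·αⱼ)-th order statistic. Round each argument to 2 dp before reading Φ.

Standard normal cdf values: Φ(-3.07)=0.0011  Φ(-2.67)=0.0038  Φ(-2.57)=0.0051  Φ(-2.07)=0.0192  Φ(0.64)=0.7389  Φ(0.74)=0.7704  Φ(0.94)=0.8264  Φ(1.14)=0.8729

Lower: z₀ + z₁ = -0.519 + (-1.645) = -2.164; 1 − a(z₀+z₁) = 1 − (0.026)(-2.164) = 1.0563; argument = -0.519 + (-2.164)/1.0563 = -2.5677 → -2.57.
α₁ = Φ(-2.57) = 0.0051; rank = round(1000 × 0.0051) = 5; θ*₍5₎ = 92.36.
Upper: z₀ + z₂ = 1.126; 1 − a(z₀+z₂) = 0.9707; argument = 0.6410 → 0.64; α₂ = 0.7389; rank = 739; θ*₍739₎ = 97.70.

(92.36, 97.70)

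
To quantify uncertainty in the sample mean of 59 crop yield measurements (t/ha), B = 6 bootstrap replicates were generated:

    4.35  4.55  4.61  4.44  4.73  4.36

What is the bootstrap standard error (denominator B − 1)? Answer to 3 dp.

SE* = 0.150

Bootstrap SE is the standard deviation of the 6 replicate means.
Mean of replicates: (4.35 + 4.55 + 4.61 + 4.44 + 4.73 + 4.36) / 6 = 27.0400 / 6 = 4.5067
Sum of squared deviations: (−0.1567)² + (+0.0433)² + (+0.1033)² + (−0.0667)² + (+0.2233)² + (−0.1467)² = 0.1129
Variance = 0.1129 / 5 = 0.0226
SE* = √0.0226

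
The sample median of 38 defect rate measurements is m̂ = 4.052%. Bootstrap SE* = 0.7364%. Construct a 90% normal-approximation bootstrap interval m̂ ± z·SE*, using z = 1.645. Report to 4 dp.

(2.8406, 5.2634)

Margin = 1.645 × 0.7364 = 1.21138
Interval: 4.052 ± 1.21138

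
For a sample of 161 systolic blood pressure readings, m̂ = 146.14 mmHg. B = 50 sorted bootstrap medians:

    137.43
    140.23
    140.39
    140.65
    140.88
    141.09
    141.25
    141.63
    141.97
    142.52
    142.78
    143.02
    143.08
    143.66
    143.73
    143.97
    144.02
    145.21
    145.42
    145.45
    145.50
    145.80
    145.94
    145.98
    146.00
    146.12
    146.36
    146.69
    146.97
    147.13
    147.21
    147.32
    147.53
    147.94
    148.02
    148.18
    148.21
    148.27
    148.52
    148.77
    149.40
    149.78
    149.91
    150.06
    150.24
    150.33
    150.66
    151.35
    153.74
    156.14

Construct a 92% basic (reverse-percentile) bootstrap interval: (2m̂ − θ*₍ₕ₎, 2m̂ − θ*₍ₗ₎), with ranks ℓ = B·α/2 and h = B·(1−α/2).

(140.93, 152.05)

Percentile endpoints at ranks 2 and 48: θ*₍2₎ = 140.23, θ*₍48₎ = 151.35.
Basic interval reflects these around m̂:
  lower = 2 × 146.14 − 151.35 = 140.93
  upper = 2 × 146.14 − 140.23 = 152.05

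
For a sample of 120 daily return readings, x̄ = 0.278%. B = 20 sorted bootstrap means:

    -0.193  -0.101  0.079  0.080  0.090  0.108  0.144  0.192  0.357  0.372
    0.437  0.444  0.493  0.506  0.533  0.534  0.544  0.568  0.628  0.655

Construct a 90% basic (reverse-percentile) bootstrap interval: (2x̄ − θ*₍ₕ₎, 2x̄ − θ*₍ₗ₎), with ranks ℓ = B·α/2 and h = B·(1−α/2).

Percentile endpoints at ranks 1 and 19: θ*₍1₎ = -0.193, θ*₍19₎ = 0.628.
Basic interval reflects these around x̄:
  lower = 2 × 0.278 − 0.628 = -0.072
  upper = 2 × 0.278 − -0.193 = 0.749

(-0.072, 0.749)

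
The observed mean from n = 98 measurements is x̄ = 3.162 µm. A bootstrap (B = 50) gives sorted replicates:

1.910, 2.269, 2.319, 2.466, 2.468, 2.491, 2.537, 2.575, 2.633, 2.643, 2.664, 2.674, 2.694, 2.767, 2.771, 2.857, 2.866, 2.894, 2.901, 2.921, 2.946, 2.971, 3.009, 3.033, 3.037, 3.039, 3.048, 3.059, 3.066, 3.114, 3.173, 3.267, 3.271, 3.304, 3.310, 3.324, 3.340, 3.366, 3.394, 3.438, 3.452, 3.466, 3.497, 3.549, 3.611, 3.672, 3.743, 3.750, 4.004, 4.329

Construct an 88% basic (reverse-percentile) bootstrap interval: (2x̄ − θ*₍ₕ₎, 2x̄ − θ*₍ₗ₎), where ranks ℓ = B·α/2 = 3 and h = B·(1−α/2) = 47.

Percentile endpoints at ranks 3 and 47: θ*₍3₎ = 2.319, θ*₍47₎ = 3.743.
Basic interval reflects these around x̄:
  lower = 2 × 3.162 − 3.743 = 2.581
  upper = 2 × 3.162 − 2.319 = 4.005

(2.581, 4.005)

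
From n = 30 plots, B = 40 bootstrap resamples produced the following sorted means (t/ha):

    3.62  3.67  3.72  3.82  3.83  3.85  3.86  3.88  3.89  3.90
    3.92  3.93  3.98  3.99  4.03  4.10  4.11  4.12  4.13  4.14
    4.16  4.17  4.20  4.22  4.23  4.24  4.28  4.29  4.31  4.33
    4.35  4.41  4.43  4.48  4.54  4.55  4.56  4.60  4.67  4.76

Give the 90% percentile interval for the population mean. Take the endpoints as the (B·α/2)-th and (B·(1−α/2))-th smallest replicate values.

(3.67, 4.60)

α = 0.10; lower rank = 40 × 0.050 = 2; upper rank = 40 × 0.950 = 38.
The 2nd smallest replicate is 3.67; the 38th is 4.60.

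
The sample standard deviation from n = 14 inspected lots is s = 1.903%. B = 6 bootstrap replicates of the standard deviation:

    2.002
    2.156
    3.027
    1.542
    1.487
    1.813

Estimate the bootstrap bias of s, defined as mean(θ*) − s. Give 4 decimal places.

mean(θ*) = (2.002 + 2.156 + 3.027 + 1.542 + 1.487 + 1.813) / 6 = 2.00450
bias = 2.00450 − 1.903

bias = +0.1015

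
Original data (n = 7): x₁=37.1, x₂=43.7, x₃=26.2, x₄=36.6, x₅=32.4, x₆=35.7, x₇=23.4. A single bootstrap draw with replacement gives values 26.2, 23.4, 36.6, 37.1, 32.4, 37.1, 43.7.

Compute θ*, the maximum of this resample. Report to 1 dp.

Maximum = 43.7

θ* = 43.7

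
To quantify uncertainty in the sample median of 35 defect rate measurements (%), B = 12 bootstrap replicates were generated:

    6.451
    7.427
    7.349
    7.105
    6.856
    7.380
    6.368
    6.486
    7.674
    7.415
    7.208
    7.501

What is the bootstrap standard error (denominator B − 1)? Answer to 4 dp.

SE* = 0.4515

Bootstrap SE is the standard deviation of the 12 replicate medians.
Mean of replicates: (6.451 + 7.427 + 7.349 + 7.105 + 6.856 + 7.380 + 6.368 + 6.486 + 7.674 + 7.415 + 7.208 + 7.501) / 12 = 85.22000 / 12 = 7.10167
Sum of squared deviations: (−0.65067)² + (+0.32533)² + (+0.24733)² + (+0.00333)² + (−0.24567)² + (+0.27833)² + (−0.73367)² + (−0.61567)² + (+0.57233)² + (+0.31333)² + (+0.10633)² + (+0.39933)² = 2.24204
Variance = 2.24204 / 11 = 0.20382
SE* = √0.20382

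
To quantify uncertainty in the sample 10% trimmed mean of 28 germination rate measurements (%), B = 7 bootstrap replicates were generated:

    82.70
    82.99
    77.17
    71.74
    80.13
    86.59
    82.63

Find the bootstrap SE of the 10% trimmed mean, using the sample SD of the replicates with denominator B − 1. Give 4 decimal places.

SE* = 4.8408

Bootstrap SE is the standard deviation of the 7 replicate 10% trimmed means.
Mean of replicates: (82.70 + 82.99 + 77.17 + 71.74 + 80.13 + 86.59 + 82.63) / 7 = 563.95000 / 7 = 80.56429
Sum of squared deviations: (+2.13571)² + (+2.42571)² + (−3.39429)² + (−8.82429)² + (−0.43429)² + (+6.02571)² + (+2.06571)² = 140.59957
Variance = 140.59957 / 6 = 23.43326
SE* = √23.43326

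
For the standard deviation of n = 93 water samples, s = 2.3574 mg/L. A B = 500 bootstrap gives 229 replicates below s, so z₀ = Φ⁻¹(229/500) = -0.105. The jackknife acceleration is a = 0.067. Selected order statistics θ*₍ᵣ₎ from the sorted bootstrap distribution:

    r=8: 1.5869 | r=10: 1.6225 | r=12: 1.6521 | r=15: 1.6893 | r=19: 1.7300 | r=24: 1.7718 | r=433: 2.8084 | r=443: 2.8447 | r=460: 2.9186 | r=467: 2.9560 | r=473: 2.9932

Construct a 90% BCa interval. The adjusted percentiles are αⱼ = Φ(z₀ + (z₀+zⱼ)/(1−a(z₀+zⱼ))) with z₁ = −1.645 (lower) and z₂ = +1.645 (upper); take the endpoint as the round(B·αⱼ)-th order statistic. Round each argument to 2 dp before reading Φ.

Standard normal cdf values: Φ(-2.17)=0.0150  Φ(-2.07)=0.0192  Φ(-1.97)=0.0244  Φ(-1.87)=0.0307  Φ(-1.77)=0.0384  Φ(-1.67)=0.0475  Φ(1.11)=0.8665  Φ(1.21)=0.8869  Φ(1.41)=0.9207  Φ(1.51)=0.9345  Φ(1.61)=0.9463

(1.7718, 2.9932)

Lower: z₀ + z₁ = -0.105 + (-1.645) = -1.750; 1 − a(z₀+z₁) = 1 − (0.067)(-1.750) = 1.1173; argument = -0.105 + (-1.750)/1.1173 = -1.6713 → -1.67.
α₁ = Φ(-1.67) = 0.0475; rank = round(500 × 0.0475) = 24; θ*₍24₎ = 1.7718.
Upper: z₀ + z₂ = 1.540; 1 − a(z₀+z₂) = 0.8968; argument = 1.6122 → 1.61; α₂ = 0.9463; rank = 473; θ*₍473₎ = 2.9932.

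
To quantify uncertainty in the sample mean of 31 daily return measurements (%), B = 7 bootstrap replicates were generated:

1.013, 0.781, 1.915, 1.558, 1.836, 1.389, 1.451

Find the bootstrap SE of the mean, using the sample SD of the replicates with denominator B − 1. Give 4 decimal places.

SE* = 0.4109

Bootstrap SE is the standard deviation of the 7 replicate means.
Mean of replicates: (1.013 + 0.781 + 1.915 + 1.558 + 1.836 + 1.389 + 1.451) / 7 = 9.94300 / 7 = 1.42043
Sum of squared deviations: (−0.40743)² + (−0.63943)² + (+0.49457)² + (+0.13757)² + (+0.41557)² + (−0.03143)² + (+0.03057)² = 1.01302
Variance = 1.01302 / 6 = 0.16884
SE* = √0.16884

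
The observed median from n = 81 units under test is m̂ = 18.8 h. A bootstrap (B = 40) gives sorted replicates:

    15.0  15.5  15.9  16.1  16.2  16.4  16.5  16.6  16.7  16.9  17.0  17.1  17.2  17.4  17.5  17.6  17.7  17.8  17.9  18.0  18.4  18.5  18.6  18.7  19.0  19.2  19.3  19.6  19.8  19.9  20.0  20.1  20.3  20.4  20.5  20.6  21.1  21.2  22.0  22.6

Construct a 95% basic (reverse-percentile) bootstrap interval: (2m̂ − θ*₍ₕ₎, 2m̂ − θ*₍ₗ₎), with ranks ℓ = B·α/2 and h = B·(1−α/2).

Percentile endpoints at ranks 1 and 39: θ*₍1₎ = 15.0, θ*₍39₎ = 22.0.
Basic interval reflects these around m̂:
  lower = 2 × 18.8 − 22.0 = 15.6
  upper = 2 × 18.8 − 15.0 = 22.6

(15.6, 22.6)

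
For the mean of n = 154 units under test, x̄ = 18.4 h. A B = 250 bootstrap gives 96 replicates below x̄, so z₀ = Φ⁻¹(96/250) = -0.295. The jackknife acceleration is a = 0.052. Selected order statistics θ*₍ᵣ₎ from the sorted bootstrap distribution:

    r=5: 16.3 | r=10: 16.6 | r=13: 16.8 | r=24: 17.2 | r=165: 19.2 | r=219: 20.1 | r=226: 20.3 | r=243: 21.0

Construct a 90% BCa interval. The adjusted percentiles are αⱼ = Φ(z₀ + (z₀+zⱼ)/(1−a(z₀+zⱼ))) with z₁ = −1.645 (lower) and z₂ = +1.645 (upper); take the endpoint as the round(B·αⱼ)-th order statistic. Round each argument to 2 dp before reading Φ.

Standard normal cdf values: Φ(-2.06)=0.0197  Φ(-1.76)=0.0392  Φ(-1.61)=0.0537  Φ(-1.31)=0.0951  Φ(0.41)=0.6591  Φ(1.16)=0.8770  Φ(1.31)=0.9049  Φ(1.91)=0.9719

Lower: z₀ + z₁ = -0.295 + (-1.645) = -1.940; 1 − a(z₀+z₁) = 1 − (0.052)(-1.940) = 1.1009; argument = -0.295 + (-1.940)/1.1009 = -2.0572 → -2.06.
α₁ = Φ(-2.06) = 0.0197; rank = round(250 × 0.0197) = 5; θ*₍5₎ = 16.3.
Upper: z₀ + z₂ = 1.350; 1 − a(z₀+z₂) = 0.9298; argument = 1.1569 → 1.16; α₂ = 0.8770; rank = 219; θ*₍219₎ = 20.1.

(16.3, 20.1)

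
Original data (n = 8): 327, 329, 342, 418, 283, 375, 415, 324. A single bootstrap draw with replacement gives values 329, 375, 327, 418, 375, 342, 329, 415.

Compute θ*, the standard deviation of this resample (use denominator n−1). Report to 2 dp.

θ* = 37.91

Mean = 363.7500; sum of squared deviations = 10061.5000
s² = 10061.5000 / 7 = 1437.3571
s = √1437.3571 = 37.91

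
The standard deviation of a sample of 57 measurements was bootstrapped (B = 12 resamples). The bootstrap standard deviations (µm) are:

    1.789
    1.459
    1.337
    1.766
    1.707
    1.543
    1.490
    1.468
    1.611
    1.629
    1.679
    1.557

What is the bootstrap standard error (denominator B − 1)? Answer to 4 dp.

Bootstrap SE is the standard deviation of the 12 replicate standard deviations.
Mean of replicates: (1.789 + 1.459 + 1.337 + 1.766 + 1.707 + 1.543 + 1.490 + 1.468 + 1.611 + 1.629 + 1.679 + 1.557) / 12 = 19.035000 / 12 = 1.586250
Sum of squared deviations: (+0.202750)² + (−0.127250)² + (−0.249250)² + (+0.179750)² + (+0.120750)² + (−0.043250)² + (−0.096250)² + (−0.118250)² + (+0.024750)² + (+0.042750)² + (+0.092750)² + (−0.029250)² = 0.203332
Variance = 0.203332 / 11 = 0.018485
SE* = √0.018485

SE* = 0.1360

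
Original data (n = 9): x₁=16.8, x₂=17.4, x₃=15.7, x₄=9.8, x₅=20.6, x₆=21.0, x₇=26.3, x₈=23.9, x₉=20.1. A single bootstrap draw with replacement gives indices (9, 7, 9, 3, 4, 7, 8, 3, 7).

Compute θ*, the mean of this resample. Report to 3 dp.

Resample values: 20.1, 26.3, 20.1, 15.7, 9.8, 26.3, 23.9, 15.7, 26.3.
Mean = (20.1 + 26.3 + 20.1 + 15.7 + 9.8 + 26.3 + 23.9 + 15.7 + 26.3) / 9 = 184.20 / 9 = 20.467

θ* = 20.467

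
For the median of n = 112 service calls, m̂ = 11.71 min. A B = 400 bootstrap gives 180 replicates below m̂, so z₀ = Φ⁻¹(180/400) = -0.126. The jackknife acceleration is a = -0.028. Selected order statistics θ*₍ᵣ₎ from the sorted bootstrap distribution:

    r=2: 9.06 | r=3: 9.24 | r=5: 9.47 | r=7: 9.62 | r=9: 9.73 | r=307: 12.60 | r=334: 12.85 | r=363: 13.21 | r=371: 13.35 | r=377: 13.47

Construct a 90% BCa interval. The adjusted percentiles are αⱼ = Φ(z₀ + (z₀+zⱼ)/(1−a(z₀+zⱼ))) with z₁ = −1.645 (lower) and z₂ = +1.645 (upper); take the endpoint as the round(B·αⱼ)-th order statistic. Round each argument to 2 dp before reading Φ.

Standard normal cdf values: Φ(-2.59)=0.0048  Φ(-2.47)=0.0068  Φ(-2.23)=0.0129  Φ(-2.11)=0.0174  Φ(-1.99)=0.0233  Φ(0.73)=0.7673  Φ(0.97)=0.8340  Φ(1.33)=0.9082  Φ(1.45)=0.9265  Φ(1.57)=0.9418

(9.73, 13.21)

Lower: z₀ + z₁ = -0.126 + (-1.645) = -1.771; 1 − a(z₀+z₁) = 1 − (-0.028)(-1.771) = 0.9504; argument = -0.126 + (-1.771)/0.9504 = -1.9894 → -1.99.
α₁ = Φ(-1.99) = 0.0233; rank = round(400 × 0.0233) = 9; θ*₍9₎ = 9.73.
Upper: z₀ + z₂ = 1.519; 1 − a(z₀+z₂) = 1.0425; argument = 1.3310 → 1.33; α₂ = 0.9082; rank = 363; θ*₍363₎ = 13.21.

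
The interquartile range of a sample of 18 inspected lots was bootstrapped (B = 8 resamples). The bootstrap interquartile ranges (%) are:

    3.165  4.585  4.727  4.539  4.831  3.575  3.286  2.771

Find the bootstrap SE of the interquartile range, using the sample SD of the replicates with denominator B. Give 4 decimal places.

SE* = 0.7678

Bootstrap SE is the standard deviation of the 8 replicate interquartile ranges.
Mean of replicates: (3.165 + 4.585 + 4.727 + 4.539 + 4.831 + 3.575 + 3.286 + 2.771) / 8 = 31.47900 / 8 = 3.93487
Sum of squared deviations: (−0.76987)² + (+0.65013)² + (+0.79213)² + (+0.60412)² + (+0.89613)² + (−0.35987)² + (−0.64887)² + (−1.16387)² = 4.71599
Variance = 4.71599 / 8 = 0.58950
SE* = √0.58950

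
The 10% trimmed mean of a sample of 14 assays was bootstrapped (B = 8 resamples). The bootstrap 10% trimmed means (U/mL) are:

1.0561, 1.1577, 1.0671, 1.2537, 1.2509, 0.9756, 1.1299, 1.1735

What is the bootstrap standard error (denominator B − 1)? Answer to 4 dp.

Bootstrap SE is the standard deviation of the 8 replicate 10% trimmed means.
Mean of replicates: (1.0561 + 1.1577 + 1.0671 + 1.2537 + 1.2509 + 0.9756 + 1.1299 + 1.1735) / 8 = 9.06450 / 8 = 1.13306
Sum of squared deviations: (−0.07696)² + (+0.02464)² + (−0.06596)² + (+0.12064)² + (+0.11784)² + (−0.15746)² + (−0.00316)² + (+0.04044)² = 0.06576
Variance = 0.06576 / 7 = 0.00939
SE* = √0.00939

SE* = 0.0969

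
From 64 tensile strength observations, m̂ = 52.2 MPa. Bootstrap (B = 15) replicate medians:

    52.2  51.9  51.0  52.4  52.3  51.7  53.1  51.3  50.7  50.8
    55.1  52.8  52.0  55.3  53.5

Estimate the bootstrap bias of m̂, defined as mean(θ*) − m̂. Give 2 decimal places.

bias = +0.21

mean(θ*) = (52.2 + 51.9 + 51.0 + 52.4 + 52.3 + 51.7 + 53.1 + 51.3 + 50.7 + 50.8 + 55.1 + 52.8 + 52.0 + 55.3 + 53.5) / 15 = 52.407
bias = 52.407 − 52.2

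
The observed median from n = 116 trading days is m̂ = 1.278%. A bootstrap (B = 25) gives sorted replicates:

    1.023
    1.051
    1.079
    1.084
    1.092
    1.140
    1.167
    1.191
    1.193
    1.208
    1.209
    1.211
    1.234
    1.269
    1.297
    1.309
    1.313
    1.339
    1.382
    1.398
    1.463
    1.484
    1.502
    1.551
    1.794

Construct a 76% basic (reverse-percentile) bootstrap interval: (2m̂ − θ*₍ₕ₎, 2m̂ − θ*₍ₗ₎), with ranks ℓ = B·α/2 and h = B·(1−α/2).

(1.072, 1.477)

Percentile endpoints at ranks 3 and 22: θ*₍3₎ = 1.079, θ*₍22₎ = 1.484.
Basic interval reflects these around m̂:
  lower = 2 × 1.278 − 1.484 = 1.072
  upper = 2 × 1.278 − 1.079 = 1.477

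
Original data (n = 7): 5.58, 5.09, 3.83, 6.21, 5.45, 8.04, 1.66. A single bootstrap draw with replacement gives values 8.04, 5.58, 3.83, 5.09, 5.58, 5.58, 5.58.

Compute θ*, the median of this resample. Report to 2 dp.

Sorted: 3.83, 5.09, 5.58, 5.58, 5.58, 5.58, 8.04
Median = middle value = 5.58

θ* = 5.58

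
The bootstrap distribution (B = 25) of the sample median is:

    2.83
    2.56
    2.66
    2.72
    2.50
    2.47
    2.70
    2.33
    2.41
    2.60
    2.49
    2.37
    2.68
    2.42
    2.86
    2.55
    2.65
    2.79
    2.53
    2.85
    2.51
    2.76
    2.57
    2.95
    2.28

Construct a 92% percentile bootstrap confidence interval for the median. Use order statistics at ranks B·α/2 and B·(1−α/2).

Sorted replicates: 2.28, 2.33, 2.37, 2.41, 2.42, 2.47, 2.49, 2.50, 2.51, 2.53, 2.55, 2.56, 2.57, 2.60, 2.65, 2.66, 2.68, 2.70, 2.72, 2.76, 2.79, 2.83, 2.85, 2.86, 2.95
α = 0.08; lower rank = 25 × 0.040 = 1; upper rank = 25 × 0.960 = 24.
The 1st smallest replicate is 2.28; the 24th is 2.86.

(2.28, 2.86)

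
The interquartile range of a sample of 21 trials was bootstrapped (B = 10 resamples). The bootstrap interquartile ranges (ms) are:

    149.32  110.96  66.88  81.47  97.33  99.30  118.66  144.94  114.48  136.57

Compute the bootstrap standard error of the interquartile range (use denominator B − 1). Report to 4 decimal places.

SE* = 26.8276

Bootstrap SE is the standard deviation of the 10 replicate interquartile ranges.
Mean of replicates: (149.32 + 110.96 + 66.88 + 81.47 + 97.33 + 99.30 + 118.66 + 144.94 + 114.48 + 136.57) / 10 = 1119.91000 / 10 = 111.99100
Sum of squared deviations: (+37.32900)² + (−1.03100)² + (−45.11100)² + (−30.52100)² + (−14.66100)² + (−12.69100)² + (+6.66900)² + (+32.94900)² + (+2.48900)² + (+24.57900)² = 6477.49189
Variance = 6477.49189 / 9 = 719.72132
SE* = √719.72132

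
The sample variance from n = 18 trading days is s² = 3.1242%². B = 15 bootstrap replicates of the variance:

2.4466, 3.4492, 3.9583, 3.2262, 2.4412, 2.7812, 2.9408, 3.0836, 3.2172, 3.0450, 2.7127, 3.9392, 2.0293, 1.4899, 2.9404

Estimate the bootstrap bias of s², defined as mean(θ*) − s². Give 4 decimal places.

mean(θ*) = (2.4466 + 3.4492 + 3.9583 + 3.2262 + 2.4412 + 2.7812 + 2.9408 + 3.0836 + 3.2172 + 3.0450 + 2.7127 + 3.9392 + 2.0293 + 1.4899 + 2.9404) / 15 = 2.91339
bias = 2.91339 − 3.1242

bias = −0.2108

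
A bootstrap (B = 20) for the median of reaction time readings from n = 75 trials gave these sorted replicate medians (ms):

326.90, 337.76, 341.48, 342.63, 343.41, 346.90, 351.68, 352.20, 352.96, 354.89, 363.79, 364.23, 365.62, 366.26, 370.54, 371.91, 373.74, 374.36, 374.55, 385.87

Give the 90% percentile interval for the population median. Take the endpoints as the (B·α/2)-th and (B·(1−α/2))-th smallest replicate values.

(326.90, 374.55)

α = 0.10; lower rank = 20 × 0.050 = 1; upper rank = 20 × 0.950 = 19.
The 1st smallest replicate is 326.90; the 19th is 374.55.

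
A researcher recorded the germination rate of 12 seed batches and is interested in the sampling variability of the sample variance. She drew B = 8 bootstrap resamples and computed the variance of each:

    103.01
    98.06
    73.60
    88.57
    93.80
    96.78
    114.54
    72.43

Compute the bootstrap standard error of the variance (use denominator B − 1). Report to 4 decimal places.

Bootstrap SE is the standard deviation of the 8 replicate variances.
Mean of replicates: (103.01 + 98.06 + 73.60 + 88.57 + 93.80 + 96.78 + 114.54 + 72.43) / 8 = 740.79000 / 8 = 92.59875
Sum of squared deviations: (+10.41125)² + (+5.46125)² + (−18.99875)² + (−4.02875)² + (+1.20125)² + (+4.18125)² + (+21.94125)² + (−20.16875)² = 1422.52549
Variance = 1422.52549 / 7 = 203.21793
SE* = √203.21793

SE* = 14.2555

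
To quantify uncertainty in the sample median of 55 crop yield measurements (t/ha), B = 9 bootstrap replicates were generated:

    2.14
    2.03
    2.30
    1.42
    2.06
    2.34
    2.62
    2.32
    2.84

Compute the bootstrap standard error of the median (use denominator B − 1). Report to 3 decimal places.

SE* = 0.400

Bootstrap SE is the standard deviation of the 9 replicate medians.
Mean of replicates: (2.14 + 2.03 + 2.30 + 1.42 + 2.06 + 2.34 + 2.62 + 2.32 + 2.84) / 9 = 20.0700 / 9 = 2.2300
Sum of squared deviations: (−0.0900)² + (−0.2000)² + (+0.0700)² + (−0.8100)² + (−0.1700)² + (+0.1100)² + (+0.3900)² + (+0.0900)² + (+0.6100)² = 1.2824
Variance = 1.2824 / 8 = 0.1603
SE* = √0.1603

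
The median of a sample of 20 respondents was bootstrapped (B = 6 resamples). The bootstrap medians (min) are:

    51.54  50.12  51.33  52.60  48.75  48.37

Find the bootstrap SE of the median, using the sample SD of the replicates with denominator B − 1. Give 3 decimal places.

Bootstrap SE is the standard deviation of the 6 replicate medians.
Mean of replicates: (51.54 + 50.12 + 51.33 + 52.60 + 48.75 + 48.37) / 6 = 302.7100 / 6 = 50.4517
Sum of squared deviations: (+1.0883)² + (−0.3317)² + (+0.8783)² + (+2.1483)² + (−1.7017)² + (−2.0817)² = 13.9103
Variance = 13.9103 / 5 = 2.7821
SE* = √2.7821

SE* = 1.668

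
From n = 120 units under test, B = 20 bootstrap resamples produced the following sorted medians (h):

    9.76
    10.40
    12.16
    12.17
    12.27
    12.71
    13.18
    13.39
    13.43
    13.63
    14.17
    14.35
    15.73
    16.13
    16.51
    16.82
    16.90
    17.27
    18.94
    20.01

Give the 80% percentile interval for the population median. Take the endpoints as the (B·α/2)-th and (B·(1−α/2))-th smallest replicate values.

(10.40, 17.27)

α = 0.20; lower rank = 20 × 0.100 = 2; upper rank = 20 × 0.900 = 18.
The 2nd smallest replicate is 10.40; the 18th is 17.27.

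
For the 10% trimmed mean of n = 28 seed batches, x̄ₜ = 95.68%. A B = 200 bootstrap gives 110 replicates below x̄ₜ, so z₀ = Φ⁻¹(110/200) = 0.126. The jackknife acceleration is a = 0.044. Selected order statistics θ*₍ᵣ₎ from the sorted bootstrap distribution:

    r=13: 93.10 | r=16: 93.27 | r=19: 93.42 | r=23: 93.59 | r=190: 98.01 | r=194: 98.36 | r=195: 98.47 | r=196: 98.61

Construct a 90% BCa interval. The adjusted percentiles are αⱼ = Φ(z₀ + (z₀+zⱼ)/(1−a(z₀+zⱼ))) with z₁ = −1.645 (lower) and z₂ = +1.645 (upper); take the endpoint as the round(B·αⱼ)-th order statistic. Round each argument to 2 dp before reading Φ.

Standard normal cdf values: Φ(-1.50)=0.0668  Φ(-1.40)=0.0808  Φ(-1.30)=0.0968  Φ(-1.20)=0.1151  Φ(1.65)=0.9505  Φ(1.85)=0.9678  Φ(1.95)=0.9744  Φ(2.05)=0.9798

Lower: z₀ + z₁ = 0.126 + (-1.645) = -1.519; 1 − a(z₀+z₁) = 1 − (0.044)(-1.519) = 1.0668; argument = 0.126 + (-1.519)/1.0668 = -1.2978 → -1.30.
α₁ = Φ(-1.30) = 0.0968; rank = round(200 × 0.0968) = 19; θ*₍19₎ = 93.42.
Upper: z₀ + z₂ = 1.771; 1 − a(z₀+z₂) = 0.9221; argument = 2.0467 → 2.05; α₂ = 0.9798; rank = 196; θ*₍196₎ = 98.61.

(93.42, 98.61)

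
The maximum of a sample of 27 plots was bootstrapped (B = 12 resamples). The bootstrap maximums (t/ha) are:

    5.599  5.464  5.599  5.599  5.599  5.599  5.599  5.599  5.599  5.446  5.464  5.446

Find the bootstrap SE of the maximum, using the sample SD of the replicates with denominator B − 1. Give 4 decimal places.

SE* = 0.0711

Bootstrap SE is the standard deviation of the 12 replicate maximums.
Mean of replicates: (5.599 + 5.464 + 5.599 + 5.599 + 5.599 + 5.599 + 5.599 + 5.599 + 5.599 + 5.446 + 5.464 + 5.446) / 12 = 66.61200 / 12 = 5.55100
Sum of squared deviations: (+0.04800)² + (−0.08700)² + (+0.04800)² + (+0.04800)² + (+0.04800)² + (+0.04800)² + (+0.04800)² + (+0.04800)² + (+0.04800)² + (−0.10500)² + (−0.08700)² + (−0.10500)² = 0.05562
Variance = 0.05562 / 11 = 0.00506
SE* = √0.00506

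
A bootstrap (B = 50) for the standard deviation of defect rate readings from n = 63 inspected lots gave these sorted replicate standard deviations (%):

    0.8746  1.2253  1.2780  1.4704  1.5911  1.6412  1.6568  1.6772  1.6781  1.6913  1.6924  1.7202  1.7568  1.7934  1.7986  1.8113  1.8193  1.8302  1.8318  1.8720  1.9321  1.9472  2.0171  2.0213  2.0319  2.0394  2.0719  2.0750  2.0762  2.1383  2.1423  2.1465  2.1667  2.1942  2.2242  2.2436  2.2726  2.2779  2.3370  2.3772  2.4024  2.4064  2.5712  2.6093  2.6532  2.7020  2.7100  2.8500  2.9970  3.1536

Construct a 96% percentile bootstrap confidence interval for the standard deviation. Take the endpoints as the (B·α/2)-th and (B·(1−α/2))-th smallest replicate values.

(0.8746, 2.9970)

α = 0.04; lower rank = 50 × 0.020 = 1; upper rank = 50 × 0.980 = 49.
The 1st smallest replicate is 0.8746; the 49th is 2.9970.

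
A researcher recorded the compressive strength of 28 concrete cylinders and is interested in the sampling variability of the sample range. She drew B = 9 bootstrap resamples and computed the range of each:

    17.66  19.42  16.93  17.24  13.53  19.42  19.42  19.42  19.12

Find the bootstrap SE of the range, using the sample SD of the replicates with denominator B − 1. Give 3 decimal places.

Bootstrap SE is the standard deviation of the 9 replicate ranges.
Mean of replicates: (17.66 + 19.42 + 16.93 + 17.24 + 13.53 + 19.42 + 19.42 + 19.42 + 19.12) / 9 = 162.1600 / 9 = 18.0178
Sum of squared deviations: (−0.3578)² + (+1.4022)² + (−1.0878)² + (−0.7778)² + (−4.4878)² + (+1.4022)² + (+1.4022)² + (+1.4022)² + (+1.1022)² = 31.1362
Variance = 31.1362 / 8 = 3.8920
SE* = √3.8920

SE* = 1.973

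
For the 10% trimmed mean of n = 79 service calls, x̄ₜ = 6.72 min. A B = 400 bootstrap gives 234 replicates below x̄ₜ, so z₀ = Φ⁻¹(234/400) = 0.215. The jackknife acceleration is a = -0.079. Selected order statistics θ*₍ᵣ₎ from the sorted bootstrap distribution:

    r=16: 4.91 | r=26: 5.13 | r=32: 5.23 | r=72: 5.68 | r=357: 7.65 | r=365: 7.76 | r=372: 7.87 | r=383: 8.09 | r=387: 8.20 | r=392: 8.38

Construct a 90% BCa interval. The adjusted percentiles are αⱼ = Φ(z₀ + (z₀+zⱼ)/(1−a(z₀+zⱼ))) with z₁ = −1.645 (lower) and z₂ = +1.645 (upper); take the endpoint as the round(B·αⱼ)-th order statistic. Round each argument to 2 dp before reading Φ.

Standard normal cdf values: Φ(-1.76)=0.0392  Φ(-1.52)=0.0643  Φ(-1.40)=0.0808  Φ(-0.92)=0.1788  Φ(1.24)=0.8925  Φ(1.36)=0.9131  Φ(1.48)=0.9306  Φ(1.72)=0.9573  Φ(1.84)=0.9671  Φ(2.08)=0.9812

(5.23, 8.20)

Lower: z₀ + z₁ = 0.215 + (-1.645) = -1.430; 1 − a(z₀+z₁) = 1 − (-0.079)(-1.430) = 0.8870; argument = 0.215 + (-1.430)/0.8870 = -1.3971 → -1.40.
α₁ = Φ(-1.40) = 0.0808; rank = round(400 × 0.0808) = 32; θ*₍32₎ = 5.23.
Upper: z₀ + z₂ = 1.860; 1 − a(z₀+z₂) = 1.1469; argument = 1.8367 → 1.84; α₂ = 0.9671; rank = 387; θ*₍387₎ = 8.20.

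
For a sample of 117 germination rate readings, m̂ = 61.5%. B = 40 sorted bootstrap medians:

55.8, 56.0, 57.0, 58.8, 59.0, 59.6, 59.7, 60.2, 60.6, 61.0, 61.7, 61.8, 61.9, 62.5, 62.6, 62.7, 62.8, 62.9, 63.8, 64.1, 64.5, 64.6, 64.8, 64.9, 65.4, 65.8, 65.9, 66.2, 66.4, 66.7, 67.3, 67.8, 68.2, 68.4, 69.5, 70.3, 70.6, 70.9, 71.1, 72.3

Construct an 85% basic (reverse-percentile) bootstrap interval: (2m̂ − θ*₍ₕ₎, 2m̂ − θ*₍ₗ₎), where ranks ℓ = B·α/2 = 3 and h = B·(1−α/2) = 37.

Percentile endpoints at ranks 3 and 37: θ*₍3₎ = 57.0, θ*₍37₎ = 70.6.
Basic interval reflects these around m̂:
  lower = 2 × 61.5 − 70.6 = 52.4
  upper = 2 × 61.5 − 57.0 = 66.0

(52.4, 66.0)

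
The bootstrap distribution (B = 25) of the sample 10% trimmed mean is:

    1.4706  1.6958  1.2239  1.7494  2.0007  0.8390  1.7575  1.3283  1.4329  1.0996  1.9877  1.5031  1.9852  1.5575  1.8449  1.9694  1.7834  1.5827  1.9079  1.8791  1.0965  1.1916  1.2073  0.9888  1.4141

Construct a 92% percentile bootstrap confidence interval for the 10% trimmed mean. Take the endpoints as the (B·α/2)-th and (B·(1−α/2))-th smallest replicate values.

(0.8390, 1.9877)

Sorted replicates: 0.8390, 0.9888, 1.0965, 1.0996, 1.1916, 1.2073, 1.2239, 1.3283, 1.4141, 1.4329, 1.4706, 1.5031, 1.5575, 1.5827, 1.6958, 1.7494, 1.7575, 1.7834, 1.8449, 1.8791, 1.9079, 1.9694, 1.9852, 1.9877, 2.0007
α = 0.08; lower rank = 25 × 0.040 = 1; upper rank = 25 × 0.960 = 24.
The 1st smallest replicate is 0.8390; the 24th is 1.9877.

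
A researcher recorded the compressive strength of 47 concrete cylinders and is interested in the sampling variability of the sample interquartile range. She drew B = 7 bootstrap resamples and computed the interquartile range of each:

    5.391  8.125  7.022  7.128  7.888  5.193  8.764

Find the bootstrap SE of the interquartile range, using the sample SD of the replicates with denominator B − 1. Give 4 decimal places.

Bootstrap SE is the standard deviation of the 7 replicate interquartile ranges.
Mean of replicates: (5.391 + 8.125 + 7.022 + 7.128 + 7.888 + 5.193 + 8.764) / 7 = 49.51100 / 7 = 7.07300
Sum of squared deviations: (−1.68200)² + (+1.05200)² + (−0.05100)² + (+0.05500)² + (+0.81500)² + (−1.88000)² + (+1.69100)² = 10.99956
Variance = 10.99956 / 6 = 1.83326
SE* = √1.83326

SE* = 1.3540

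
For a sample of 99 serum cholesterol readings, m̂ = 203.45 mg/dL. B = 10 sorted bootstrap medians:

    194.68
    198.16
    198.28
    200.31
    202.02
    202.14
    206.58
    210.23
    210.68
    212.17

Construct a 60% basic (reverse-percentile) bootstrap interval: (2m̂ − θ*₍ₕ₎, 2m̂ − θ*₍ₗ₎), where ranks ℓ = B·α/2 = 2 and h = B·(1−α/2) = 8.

Percentile endpoints at ranks 2 and 8: θ*₍2₎ = 198.16, θ*₍8₎ = 210.23.
Basic interval reflects these around m̂:
  lower = 2 × 203.45 − 210.23 = 196.67
  upper = 2 × 203.45 − 198.16 = 208.74

(196.67, 208.74)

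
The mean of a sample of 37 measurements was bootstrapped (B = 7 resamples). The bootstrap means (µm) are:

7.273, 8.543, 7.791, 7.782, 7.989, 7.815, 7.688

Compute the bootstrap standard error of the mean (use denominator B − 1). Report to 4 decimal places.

SE* = 0.3802

Bootstrap SE is the standard deviation of the 7 replicate means.
Mean of replicates: (7.273 + 8.543 + 7.791 + 7.782 + 7.989 + 7.815 + 7.688) / 7 = 54.88100 / 7 = 7.84014
Sum of squared deviations: (−0.56714)² + (+0.70286)² + (−0.04914)² + (−0.05814)² + (+0.14886)² + (−0.02514)² + (−0.15214)² = 0.86739
Variance = 0.86739 / 6 = 0.14457
SE* = √0.14457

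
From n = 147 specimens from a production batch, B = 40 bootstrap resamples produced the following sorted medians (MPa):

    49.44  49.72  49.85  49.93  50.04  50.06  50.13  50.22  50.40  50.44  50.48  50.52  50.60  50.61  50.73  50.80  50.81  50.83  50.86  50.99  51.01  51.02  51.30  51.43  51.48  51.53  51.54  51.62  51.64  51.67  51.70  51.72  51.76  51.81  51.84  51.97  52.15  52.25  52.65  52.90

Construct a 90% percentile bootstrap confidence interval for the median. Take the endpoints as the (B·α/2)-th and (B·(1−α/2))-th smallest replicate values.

α = 0.10; lower rank = 40 × 0.050 = 2; upper rank = 40 × 0.950 = 38.
The 2nd smallest replicate is 49.72; the 38th is 52.25.

(49.72, 52.25)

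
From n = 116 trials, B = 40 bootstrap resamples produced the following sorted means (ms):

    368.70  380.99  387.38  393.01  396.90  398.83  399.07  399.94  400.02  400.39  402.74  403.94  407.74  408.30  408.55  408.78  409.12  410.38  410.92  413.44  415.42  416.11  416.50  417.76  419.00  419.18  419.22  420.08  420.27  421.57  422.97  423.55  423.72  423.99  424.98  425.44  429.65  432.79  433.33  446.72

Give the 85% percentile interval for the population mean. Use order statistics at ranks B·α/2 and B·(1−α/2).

α = 0.15; lower rank = 40 × 0.075 = 3; upper rank = 40 × 0.925 = 37.
The 3rd smallest replicate is 387.38; the 37th is 429.65.

(387.38, 429.65)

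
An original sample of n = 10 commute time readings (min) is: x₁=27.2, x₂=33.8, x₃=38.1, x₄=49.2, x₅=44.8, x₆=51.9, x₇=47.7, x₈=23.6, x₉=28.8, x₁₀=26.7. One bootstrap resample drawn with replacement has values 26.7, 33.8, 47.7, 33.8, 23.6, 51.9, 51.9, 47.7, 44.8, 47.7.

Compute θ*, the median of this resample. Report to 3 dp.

Sorted: 23.6, 26.7, 33.8, 33.8, 44.8, 47.7, 47.7, 47.7, 51.9, 51.9
Median = average of the two middle values = 46.250

θ* = 46.250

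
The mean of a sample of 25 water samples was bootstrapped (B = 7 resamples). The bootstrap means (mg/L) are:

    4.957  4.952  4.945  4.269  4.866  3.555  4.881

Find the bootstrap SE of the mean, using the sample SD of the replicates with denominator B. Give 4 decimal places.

Bootstrap SE is the standard deviation of the 7 replicate means.
Mean of replicates: (4.957 + 4.952 + 4.945 + 4.269 + 4.866 + 3.555 + 4.881) / 7 = 32.42500 / 7 = 4.63214
Sum of squared deviations: (+0.32486)² + (+0.31986)² + (+0.31286)² + (−0.36314)² + (+0.23386)² + (−1.07714)² + (+0.24886)² = 1.71445
Variance = 1.71445 / 7 = 0.24492
SE* = √0.24492

SE* = 0.4949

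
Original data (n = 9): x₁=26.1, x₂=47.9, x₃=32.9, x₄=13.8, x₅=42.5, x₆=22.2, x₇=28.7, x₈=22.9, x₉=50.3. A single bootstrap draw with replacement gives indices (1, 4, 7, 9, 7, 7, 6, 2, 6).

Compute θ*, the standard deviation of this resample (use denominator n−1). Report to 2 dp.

θ* = 11.92

Resample values: 26.1, 13.8, 28.7, 50.3, 28.7, 28.7, 22.2, 47.9, 22.2.
Mean = 29.8444; sum of squared deviations = 1136.6822
s² = 1136.6822 / 8 = 142.0853
s = √142.0853 = 11.92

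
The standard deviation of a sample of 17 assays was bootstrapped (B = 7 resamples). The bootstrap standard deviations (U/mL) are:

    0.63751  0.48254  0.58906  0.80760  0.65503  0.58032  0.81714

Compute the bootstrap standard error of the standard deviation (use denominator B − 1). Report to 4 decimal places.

Bootstrap SE is the standard deviation of the 7 replicate standard deviations.
Mean of replicates: (0.63751 + 0.48254 + 0.58906 + 0.80760 + 0.65503 + 0.58032 + 0.81714) / 7 = 4.569200 / 7 = 0.652743
Sum of squared deviations: (−0.015233)² + (−0.170203)² + (−0.063683)² + (+0.154857)² + (+0.002287)² + (−0.072423)² + (+0.164397)² = 0.089514
Variance = 0.089514 / 6 = 0.014919
SE* = √0.014919

SE* = 0.1221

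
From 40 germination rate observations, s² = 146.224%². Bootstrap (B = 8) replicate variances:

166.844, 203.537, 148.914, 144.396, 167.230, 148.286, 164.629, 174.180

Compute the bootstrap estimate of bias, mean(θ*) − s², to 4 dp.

mean(θ*) = (166.844 + 203.537 + 148.914 + 144.396 + 167.230 + 148.286 + 164.629 + 174.180) / 8 = 164.75200
bias = 164.75200 − 146.224

bias = +18.5280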